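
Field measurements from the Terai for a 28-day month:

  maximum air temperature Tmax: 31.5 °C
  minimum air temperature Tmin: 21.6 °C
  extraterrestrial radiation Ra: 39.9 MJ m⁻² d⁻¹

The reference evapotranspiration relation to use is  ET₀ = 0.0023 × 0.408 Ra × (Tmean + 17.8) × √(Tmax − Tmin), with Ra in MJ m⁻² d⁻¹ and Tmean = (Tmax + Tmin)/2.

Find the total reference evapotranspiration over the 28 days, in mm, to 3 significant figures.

Tmean = (31.5 + 21.6)/2 = 26.55 °C
0.408 Ra = 0.408 × 39.9 = 16.2792 mm/d equivalent
ET₀ = 0.0023 × 16.2792 × (26.55 + 17.8) × √9.9 = 0.0023 × 16.2792 × 44.35 × 3.1464 = 5.2248 mm/d
Over 28 days: 5.2248 × 28 = 146.294 mm

146 mm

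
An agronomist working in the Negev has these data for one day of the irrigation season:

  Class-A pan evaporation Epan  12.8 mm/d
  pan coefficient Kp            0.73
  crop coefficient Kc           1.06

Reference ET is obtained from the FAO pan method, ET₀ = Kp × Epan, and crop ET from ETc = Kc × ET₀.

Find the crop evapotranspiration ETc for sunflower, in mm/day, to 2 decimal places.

ET₀ = 0.73 × 12.8 = 9.3440 mm/d
ETc = Kc × ET₀ = 1.06 × 9.3440 = 9.9046 mm/d

9.90 mm/day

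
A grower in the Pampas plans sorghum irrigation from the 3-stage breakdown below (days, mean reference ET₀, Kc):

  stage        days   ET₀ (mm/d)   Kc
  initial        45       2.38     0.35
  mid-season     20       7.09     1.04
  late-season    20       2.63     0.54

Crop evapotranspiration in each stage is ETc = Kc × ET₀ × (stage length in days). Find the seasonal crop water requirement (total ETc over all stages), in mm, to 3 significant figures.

213 mm

initial: 0.35 × 2.38 × 45 = 37.49 mm
mid-season: 1.04 × 7.09 × 20 = 147.47 mm
late-season: 0.54 × 2.63 × 20 = 28.40 mm
Seasonal total = 213.36 mm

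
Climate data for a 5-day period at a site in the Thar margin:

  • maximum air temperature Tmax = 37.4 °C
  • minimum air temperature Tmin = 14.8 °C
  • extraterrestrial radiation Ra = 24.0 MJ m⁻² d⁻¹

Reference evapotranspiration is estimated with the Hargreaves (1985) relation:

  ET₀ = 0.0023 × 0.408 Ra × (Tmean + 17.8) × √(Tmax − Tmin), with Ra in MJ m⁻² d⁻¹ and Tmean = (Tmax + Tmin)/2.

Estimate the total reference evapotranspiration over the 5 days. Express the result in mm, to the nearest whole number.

24 mm

Tmean = (37.4 + 14.8)/2 = 26.10 °C
0.408 Ra = 0.408 × 24.0 = 9.7920 mm/d equivalent
ET₀ = 0.0023 × 9.7920 × (26.10 + 17.8) × √22.6 = 0.0023 × 9.7920 × 43.90 × 4.7539 = 4.7002 mm/d
Over 5 days: 4.7002 × 5 = 23.501 mm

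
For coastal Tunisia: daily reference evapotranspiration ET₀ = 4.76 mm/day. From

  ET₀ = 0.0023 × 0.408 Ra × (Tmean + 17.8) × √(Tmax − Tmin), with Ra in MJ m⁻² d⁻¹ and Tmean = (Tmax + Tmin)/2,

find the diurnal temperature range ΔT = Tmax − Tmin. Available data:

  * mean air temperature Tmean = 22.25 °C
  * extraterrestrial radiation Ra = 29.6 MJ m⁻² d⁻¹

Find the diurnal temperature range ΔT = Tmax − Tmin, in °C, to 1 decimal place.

18.3 °C

√ΔT = ET₀ / [0.0023 × 0.408 × Ra × (Tmean+17.8)] = 4.76 / (0.0023 × 12.0768 × 40.05) = 4.2788
ΔT = 4.2788² = 18.308 °C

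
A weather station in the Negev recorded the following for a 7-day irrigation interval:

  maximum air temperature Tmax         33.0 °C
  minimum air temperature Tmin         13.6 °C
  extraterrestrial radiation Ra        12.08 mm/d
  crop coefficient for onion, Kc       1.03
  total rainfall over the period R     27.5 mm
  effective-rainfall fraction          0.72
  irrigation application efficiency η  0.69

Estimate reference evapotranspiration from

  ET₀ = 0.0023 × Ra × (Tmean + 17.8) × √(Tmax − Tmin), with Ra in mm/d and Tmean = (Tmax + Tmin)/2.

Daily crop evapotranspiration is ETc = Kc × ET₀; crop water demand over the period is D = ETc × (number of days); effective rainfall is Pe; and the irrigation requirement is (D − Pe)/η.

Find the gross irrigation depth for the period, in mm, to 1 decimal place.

23.9 mm

Tmean = (33.0 + 13.6)/2 = 23.30 °C
ET₀ = 0.0023 × 12.08 × (23.30 + 17.8) × √19.4 = 0.0023 × 12.08 × 41.10 × 4.4045 = 5.0296 mm/d
ETc = Kc × ET₀ = 1.03 × 5.0296 = 5.1805 mm/d
Crop demand D = ETc × 7 d = 5.1805 × 7 = 36.264 mm
Pe = 0.72 × 27.5 = 19.800 mm
D − Pe = 36.264 − 19.800 = 16.464 mm
Gross irrigation = 16.464 / 0.69 = 23.861 mm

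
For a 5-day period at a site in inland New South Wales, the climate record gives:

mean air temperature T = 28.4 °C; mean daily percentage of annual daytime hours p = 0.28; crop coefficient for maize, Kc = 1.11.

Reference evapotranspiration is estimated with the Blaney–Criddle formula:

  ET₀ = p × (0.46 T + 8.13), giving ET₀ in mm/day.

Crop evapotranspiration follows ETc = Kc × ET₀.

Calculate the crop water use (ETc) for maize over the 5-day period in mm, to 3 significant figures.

ET₀ = 0.28 × (0.46 × 28.4 + 8.13) = 0.28 × 21.194 = 5.9343 mm/d
ETc = Kc × ET₀ = 1.11 × 5.9343 = 6.5871 mm/d
Over 5 days: 6.5871 × 5 = 32.936 mm

32.9 mm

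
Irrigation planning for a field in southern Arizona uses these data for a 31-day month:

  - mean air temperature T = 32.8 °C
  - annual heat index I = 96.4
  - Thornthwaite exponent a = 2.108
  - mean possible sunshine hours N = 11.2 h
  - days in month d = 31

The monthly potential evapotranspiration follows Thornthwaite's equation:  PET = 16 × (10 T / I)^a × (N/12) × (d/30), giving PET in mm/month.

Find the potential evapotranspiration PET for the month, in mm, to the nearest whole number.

204 mm

10T/I = 10 × 32.8 / 96.4 = 3.4025
(10T/I)^a = 3.4025^2.108 = 13.2139
Uncorrected PET = 16 × 13.2139 = 211.422 mm
Correction = (N/12)(d/30) = (11.2/12)(31/30) = 0.9644
PET = 211.422 × 0.9644 = 203.895 mm/month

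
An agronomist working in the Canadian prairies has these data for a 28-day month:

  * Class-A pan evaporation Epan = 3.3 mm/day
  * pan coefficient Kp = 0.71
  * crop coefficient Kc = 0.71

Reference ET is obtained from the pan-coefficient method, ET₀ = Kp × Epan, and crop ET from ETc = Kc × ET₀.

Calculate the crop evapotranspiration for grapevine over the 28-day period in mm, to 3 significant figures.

46.6 mm

ET₀ = 0.71 × 3.3 = 2.3430 mm/d
ETc = Kc × ET₀ = 0.71 × 2.3430 = 1.6635 mm/d
Over 28 days: 1.6635 × 28 = 46.578 mm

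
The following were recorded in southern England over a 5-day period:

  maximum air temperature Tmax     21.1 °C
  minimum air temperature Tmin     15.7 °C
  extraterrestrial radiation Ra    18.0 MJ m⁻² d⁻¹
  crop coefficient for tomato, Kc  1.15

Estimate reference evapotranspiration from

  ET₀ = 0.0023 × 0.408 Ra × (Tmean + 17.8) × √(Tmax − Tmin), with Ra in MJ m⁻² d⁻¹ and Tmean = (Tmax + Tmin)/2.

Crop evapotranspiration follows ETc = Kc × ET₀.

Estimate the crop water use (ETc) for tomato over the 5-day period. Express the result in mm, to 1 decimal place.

8.2 mm

Tmean = (21.1 + 15.7)/2 = 18.40 °C
0.408 Ra = 0.408 × 18.0 = 7.3440 mm/d equivalent
ET₀ = 0.0023 × 7.3440 × (18.40 + 17.8) × √5.4 = 0.0023 × 7.3440 × 36.20 × 2.3238 = 1.4209 mm/d
ETc = Kc × ET₀ = 1.15 × 1.4209 = 1.6340 mm/d
Over 5 days: 1.6340 × 5 = 8.170 mm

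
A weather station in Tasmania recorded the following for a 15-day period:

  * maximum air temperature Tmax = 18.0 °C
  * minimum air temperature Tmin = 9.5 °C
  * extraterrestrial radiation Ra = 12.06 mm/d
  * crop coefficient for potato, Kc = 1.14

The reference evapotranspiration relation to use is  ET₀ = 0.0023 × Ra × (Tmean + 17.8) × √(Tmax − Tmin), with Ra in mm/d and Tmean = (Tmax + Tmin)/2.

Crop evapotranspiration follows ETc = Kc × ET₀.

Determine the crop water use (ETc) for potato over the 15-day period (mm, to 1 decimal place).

Tmean = (18.0 + 9.5)/2 = 13.75 °C
ET₀ = 0.0023 × 12.06 × (13.75 + 17.8) × √8.5 = 0.0023 × 12.06 × 31.55 × 2.9155 = 2.5515 mm/d
ETc = Kc × ET₀ = 1.14 × 2.5515 = 2.9087 mm/d
Over 15 days: 2.9087 × 15 = 43.631 mm

43.6 mm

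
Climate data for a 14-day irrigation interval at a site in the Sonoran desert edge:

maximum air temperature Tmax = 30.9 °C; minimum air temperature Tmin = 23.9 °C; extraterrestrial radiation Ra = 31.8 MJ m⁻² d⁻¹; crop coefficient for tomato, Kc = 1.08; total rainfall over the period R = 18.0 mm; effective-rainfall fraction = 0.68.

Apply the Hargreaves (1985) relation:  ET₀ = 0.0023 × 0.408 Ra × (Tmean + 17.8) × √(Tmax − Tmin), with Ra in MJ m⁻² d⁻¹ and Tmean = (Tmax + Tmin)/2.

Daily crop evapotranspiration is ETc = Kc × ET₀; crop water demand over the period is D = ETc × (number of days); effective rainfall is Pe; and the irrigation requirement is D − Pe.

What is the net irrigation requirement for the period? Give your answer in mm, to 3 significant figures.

Tmean = (30.9 + 23.9)/2 = 27.40 °C
0.408 Ra = 0.408 × 31.8 = 12.9744 mm/d equivalent
ET₀ = 0.0023 × 12.9744 × (27.40 + 17.8) × √7.0 = 0.0023 × 12.9744 × 45.20 × 2.6458 = 3.5687 mm/d
ETc = Kc × ET₀ = 1.08 × 3.5687 = 3.8542 mm/d
Crop demand D = ETc × 14 d = 3.8542 × 14 = 53.959 mm
Pe = 0.68 × 18.0 = 12.240 mm
D − Pe = 53.959 − 12.240 = 41.719 mm

41.7 mm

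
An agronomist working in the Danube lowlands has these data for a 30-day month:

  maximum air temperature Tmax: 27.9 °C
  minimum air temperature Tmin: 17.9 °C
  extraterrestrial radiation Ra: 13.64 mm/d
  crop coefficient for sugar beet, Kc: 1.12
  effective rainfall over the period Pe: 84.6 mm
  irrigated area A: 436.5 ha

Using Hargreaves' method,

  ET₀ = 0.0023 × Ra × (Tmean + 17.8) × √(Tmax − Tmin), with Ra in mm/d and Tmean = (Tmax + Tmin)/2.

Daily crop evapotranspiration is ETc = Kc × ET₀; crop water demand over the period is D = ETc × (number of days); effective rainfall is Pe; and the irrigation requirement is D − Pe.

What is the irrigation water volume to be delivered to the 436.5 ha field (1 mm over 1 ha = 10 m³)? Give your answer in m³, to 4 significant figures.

Tmean = (27.9 + 17.9)/2 = 22.90 °C
ET₀ = 0.0023 × 13.64 × (22.90 + 17.8) × √10.0 = 0.0023 × 13.64 × 40.70 × 3.1623 = 4.0378 mm/d
ETc = Kc × ET₀ = 1.12 × 4.0378 = 4.5223 mm/d
Crop demand D = ETc × 30 d = 4.5223 × 30 = 135.669 mm
D − Pe = 135.669 − 84.6 = 51.069 mm
Volume = 51.069 mm × 436.5 ha × 10 = 222916.2 m³

222900 m³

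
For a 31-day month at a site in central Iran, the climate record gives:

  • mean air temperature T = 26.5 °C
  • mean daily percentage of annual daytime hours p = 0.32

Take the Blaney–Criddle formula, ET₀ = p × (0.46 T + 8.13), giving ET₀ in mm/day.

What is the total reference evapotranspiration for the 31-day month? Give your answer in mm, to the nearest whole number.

ET₀ = 0.32 × (0.46 × 26.5 + 8.13) = 0.32 × 20.320 = 6.5024 mm/d
Monthly total = 6.5024 × 31 = 201.574 mm

202 mm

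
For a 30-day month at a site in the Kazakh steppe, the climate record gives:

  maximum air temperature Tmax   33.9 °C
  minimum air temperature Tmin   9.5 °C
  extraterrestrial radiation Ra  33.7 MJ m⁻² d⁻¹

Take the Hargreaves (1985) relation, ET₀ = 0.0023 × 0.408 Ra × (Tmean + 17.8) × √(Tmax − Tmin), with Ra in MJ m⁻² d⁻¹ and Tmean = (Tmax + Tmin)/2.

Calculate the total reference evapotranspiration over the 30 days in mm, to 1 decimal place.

Tmean = (33.9 + 9.5)/2 = 21.70 °C
0.408 Ra = 0.408 × 33.7 = 13.7496 mm/d equivalent
ET₀ = 0.0023 × 13.7496 × (21.70 + 17.8) × √24.4 = 0.0023 × 13.7496 × 39.50 × 4.9396 = 6.1703 mm/d
Over 30 days: 6.1703 × 30 = 185.109 mm

185.1 mm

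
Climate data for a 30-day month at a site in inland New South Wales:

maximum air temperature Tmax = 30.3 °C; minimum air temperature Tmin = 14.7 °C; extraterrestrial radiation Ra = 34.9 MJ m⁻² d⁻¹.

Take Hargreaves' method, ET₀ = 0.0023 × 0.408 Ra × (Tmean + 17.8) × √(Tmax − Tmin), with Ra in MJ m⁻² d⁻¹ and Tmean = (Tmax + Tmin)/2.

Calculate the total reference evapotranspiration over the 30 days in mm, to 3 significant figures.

156 mm

Tmean = (30.3 + 14.7)/2 = 22.50 °C
0.408 Ra = 0.408 × 34.9 = 14.2392 mm/d equivalent
ET₀ = 0.0023 × 14.2392 × (22.50 + 17.8) × √15.6 = 0.0023 × 14.2392 × 40.30 × 3.9497 = 5.2129 mm/d
Over 30 days: 5.2129 × 30 = 156.387 mm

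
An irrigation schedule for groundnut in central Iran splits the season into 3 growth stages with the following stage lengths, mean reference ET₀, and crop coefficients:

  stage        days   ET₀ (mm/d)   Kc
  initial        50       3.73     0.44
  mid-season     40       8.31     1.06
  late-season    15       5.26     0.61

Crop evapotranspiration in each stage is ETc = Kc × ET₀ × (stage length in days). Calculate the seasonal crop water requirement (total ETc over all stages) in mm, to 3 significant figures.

initial: 0.44 × 3.73 × 50 = 82.06 mm
mid-season: 1.06 × 8.31 × 40 = 352.34 mm
late-season: 0.61 × 5.26 × 15 = 48.13 mm
Seasonal total = 482.53 mm

483 mm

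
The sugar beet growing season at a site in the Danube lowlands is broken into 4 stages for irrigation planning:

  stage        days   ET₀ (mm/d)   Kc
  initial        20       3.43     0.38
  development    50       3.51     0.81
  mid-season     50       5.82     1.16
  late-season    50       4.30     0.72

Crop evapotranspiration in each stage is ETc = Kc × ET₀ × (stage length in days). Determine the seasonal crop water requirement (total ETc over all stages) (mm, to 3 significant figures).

661 mm

initial: 0.38 × 3.43 × 20 = 26.07 mm
development: 0.81 × 3.51 × 50 = 142.16 mm
mid-season: 1.16 × 5.82 × 50 = 337.56 mm
late-season: 0.72 × 4.30 × 50 = 154.80 mm
Seasonal total = 660.59 mm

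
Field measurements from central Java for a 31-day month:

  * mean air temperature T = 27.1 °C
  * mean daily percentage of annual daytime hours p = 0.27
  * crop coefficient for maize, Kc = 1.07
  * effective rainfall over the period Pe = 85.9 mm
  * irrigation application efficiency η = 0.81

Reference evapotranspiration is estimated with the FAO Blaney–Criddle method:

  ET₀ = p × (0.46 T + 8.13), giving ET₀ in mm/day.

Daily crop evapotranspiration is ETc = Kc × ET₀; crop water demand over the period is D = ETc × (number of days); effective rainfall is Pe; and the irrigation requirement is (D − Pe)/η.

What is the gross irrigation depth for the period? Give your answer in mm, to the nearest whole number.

ET₀ = 0.27 × (0.46 × 27.1 + 8.13) = 0.27 × 20.596 = 5.5609 mm/d
ETc = Kc × ET₀ = 1.07 × 5.5609 = 5.9502 mm/d
Crop demand D = ETc × 31 d = 5.9502 × 31 = 184.456 mm
D − Pe = 184.456 − 85.9 = 98.556 mm
Gross irrigation = 98.556 / 0.81 = 121.674 mm

122 mm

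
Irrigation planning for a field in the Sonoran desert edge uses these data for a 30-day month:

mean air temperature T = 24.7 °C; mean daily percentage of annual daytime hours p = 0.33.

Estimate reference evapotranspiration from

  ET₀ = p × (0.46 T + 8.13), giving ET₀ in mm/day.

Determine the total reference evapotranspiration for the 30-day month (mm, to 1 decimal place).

ET₀ = 0.33 × (0.46 × 24.7 + 8.13) = 0.33 × 19.492 = 6.4324 mm/d
Monthly total = 6.4324 × 30 = 192.972 mm

193.0 mm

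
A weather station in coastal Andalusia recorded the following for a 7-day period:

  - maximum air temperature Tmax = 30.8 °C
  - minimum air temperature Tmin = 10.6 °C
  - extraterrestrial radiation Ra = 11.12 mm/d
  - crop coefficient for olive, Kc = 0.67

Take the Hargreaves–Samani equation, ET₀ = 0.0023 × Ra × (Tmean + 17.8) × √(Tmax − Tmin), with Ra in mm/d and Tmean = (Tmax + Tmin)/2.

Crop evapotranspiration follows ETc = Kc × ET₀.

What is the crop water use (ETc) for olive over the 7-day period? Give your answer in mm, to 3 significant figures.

20.8 mm

Tmean = (30.8 + 10.6)/2 = 20.70 °C
ET₀ = 0.0023 × 11.12 × (20.70 + 17.8) × √20.2 = 0.0023 × 11.12 × 38.50 × 4.4944 = 4.4255 mm/d
ETc = Kc × ET₀ = 0.67 × 4.4255 = 2.9651 mm/d
Over 7 days: 2.9651 × 7 = 20.756 mm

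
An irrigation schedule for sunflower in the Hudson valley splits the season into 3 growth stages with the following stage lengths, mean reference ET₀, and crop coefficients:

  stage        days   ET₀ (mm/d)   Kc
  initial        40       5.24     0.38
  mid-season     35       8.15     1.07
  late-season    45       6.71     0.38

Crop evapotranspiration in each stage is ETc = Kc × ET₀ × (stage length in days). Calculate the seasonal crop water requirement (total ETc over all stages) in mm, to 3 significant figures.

initial: 0.38 × 5.24 × 40 = 79.65 mm
mid-season: 1.07 × 8.15 × 35 = 305.22 mm
late-season: 0.38 × 6.71 × 45 = 114.74 mm
Seasonal total = 499.61 mm

500 mm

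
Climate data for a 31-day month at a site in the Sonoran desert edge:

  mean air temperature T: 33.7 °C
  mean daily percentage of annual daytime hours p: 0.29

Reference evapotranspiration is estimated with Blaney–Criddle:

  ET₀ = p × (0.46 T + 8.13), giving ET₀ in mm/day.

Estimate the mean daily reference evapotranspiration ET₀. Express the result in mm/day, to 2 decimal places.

ET₀ = 0.29 × (0.46 × 33.7 + 8.13) = 0.29 × 23.632 = 6.8533 mm/d

6.85 mm/day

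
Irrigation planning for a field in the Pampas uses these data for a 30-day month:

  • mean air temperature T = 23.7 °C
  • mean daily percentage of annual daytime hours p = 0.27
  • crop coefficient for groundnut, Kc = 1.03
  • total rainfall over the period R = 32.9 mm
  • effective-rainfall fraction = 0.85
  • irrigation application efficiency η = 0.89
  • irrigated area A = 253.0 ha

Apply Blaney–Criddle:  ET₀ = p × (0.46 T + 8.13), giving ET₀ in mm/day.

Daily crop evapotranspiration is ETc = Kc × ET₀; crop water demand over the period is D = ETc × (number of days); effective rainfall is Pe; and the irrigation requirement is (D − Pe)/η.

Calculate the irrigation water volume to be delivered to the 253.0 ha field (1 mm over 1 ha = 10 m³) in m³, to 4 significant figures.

ET₀ = 0.27 × (0.46 × 23.7 + 8.13) = 0.27 × 19.032 = 5.1386 mm/d
ETc = Kc × ET₀ = 1.03 × 5.1386 = 5.2928 mm/d
Crop demand D = ETc × 30 d = 5.2928 × 30 = 158.784 mm
Pe = 0.85 × 32.9 = 27.965 mm
D − Pe = 158.784 − 27.965 = 130.819 mm
Gross irrigation = 130.819 / 0.89 = 146.988 mm
Volume = 146.988 mm × 253.0 ha × 10 = 371879.6 m³

371900 m³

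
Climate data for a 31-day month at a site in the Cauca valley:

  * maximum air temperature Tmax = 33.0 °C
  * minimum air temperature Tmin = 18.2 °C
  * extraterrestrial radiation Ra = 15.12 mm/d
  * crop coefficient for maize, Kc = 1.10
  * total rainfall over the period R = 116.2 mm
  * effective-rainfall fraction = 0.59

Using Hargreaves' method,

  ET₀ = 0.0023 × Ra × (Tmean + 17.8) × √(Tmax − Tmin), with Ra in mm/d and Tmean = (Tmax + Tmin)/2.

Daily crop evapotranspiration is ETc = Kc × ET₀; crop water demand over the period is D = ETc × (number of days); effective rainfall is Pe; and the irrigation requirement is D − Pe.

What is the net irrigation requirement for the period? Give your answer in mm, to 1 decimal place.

129.4 mm

Tmean = (33.0 + 18.2)/2 = 25.60 °C
ET₀ = 0.0023 × 15.12 × (25.60 + 17.8) × √14.8 = 0.0023 × 15.12 × 43.40 × 3.8471 = 5.8063 mm/d
ETc = Kc × ET₀ = 1.10 × 5.8063 = 6.3869 mm/d
Crop demand D = ETc × 31 d = 6.3869 × 31 = 197.994 mm
Pe = 0.59 × 116.2 = 68.558 mm
D − Pe = 197.994 − 68.558 = 129.436 mm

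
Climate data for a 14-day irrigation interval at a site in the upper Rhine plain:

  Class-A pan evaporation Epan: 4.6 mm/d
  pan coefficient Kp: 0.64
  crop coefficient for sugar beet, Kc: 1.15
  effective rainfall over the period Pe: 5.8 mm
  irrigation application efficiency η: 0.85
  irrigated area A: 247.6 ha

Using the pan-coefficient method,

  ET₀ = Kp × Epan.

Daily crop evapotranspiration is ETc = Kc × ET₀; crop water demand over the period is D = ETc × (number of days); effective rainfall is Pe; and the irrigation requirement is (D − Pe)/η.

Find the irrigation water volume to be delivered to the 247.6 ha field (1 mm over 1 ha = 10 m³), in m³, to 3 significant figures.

ET₀ = 0.64 × 4.6 = 2.9440 mm/d
ETc = Kc × ET₀ = 1.15 × 2.9440 = 3.3856 mm/d
Crop demand D = ETc × 14 d = 3.3856 × 14 = 47.398 mm
D − Pe = 47.398 − 5.8 = 41.598 mm
Gross irrigation = 41.598 / 0.85 = 48.939 mm
Volume = 48.939 mm × 247.6 ha × 10 = 121173.0 m³

121000 m³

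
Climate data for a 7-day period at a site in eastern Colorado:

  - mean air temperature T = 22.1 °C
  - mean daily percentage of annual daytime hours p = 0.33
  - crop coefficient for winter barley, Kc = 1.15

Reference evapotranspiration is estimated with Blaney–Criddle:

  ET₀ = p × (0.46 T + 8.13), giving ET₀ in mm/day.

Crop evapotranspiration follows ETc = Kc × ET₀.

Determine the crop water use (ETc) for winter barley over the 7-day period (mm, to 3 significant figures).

48.6 mm

ET₀ = 0.33 × (0.46 × 22.1 + 8.13) = 0.33 × 18.296 = 6.0377 mm/d
ETc = Kc × ET₀ = 1.15 × 6.0377 = 6.9434 mm/d
Over 7 days: 6.9434 × 7 = 48.604 mm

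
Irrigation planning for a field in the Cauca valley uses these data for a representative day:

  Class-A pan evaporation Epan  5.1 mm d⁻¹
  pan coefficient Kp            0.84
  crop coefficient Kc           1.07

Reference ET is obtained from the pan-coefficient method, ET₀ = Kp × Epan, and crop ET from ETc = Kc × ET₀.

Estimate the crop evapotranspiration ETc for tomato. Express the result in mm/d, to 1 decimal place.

4.6 mm/d

ET₀ = 0.84 × 5.1 = 4.2840 mm/d
ETc = Kc × ET₀ = 1.07 × 4.2840 = 4.5839 mm/d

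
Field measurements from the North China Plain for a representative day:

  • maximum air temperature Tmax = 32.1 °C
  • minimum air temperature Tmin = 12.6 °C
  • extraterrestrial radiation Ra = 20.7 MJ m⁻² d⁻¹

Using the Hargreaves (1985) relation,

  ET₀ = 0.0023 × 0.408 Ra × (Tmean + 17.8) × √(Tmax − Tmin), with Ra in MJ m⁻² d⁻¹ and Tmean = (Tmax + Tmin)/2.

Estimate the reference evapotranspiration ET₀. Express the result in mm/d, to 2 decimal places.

Tmean = (32.1 + 12.6)/2 = 22.35 °C
0.408 Ra = 0.408 × 20.7 = 8.4456 mm/d equivalent
ET₀ = 0.0023 × 8.4456 × (22.35 + 17.8) × √19.5 = 0.0023 × 8.4456 × 40.15 × 4.4159 = 3.4440 mm/d

3.44 mm/d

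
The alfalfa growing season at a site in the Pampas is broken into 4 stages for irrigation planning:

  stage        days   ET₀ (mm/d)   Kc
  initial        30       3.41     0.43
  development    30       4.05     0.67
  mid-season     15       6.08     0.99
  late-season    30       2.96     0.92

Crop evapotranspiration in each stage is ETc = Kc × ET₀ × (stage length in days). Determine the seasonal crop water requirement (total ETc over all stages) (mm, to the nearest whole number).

297 mm

initial: 0.43 × 3.41 × 30 = 43.99 mm
development: 0.67 × 4.05 × 30 = 81.41 mm
mid-season: 0.99 × 6.08 × 15 = 90.29 mm
late-season: 0.92 × 2.96 × 30 = 81.70 mm
Seasonal total = 297.39 mm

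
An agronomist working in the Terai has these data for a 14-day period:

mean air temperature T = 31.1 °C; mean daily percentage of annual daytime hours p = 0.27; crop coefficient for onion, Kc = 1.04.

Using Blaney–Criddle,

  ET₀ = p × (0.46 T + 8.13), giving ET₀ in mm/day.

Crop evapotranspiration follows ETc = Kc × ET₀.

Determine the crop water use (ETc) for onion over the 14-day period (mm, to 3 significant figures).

ET₀ = 0.27 × (0.46 × 31.1 + 8.13) = 0.27 × 22.436 = 6.0577 mm/d
ETc = Kc × ET₀ = 1.04 × 6.0577 = 6.3000 mm/d
Over 14 days: 6.3000 × 14 = 88.200 mm

88.2 mm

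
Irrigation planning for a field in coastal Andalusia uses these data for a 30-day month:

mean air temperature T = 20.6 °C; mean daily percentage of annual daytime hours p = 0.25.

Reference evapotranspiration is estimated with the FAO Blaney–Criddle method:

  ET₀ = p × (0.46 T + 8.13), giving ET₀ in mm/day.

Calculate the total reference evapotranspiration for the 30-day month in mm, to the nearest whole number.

132 mm

ET₀ = 0.25 × (0.46 × 20.6 + 8.13) = 0.25 × 17.606 = 4.4015 mm/d
Monthly total = 4.4015 × 30 = 132.045 mm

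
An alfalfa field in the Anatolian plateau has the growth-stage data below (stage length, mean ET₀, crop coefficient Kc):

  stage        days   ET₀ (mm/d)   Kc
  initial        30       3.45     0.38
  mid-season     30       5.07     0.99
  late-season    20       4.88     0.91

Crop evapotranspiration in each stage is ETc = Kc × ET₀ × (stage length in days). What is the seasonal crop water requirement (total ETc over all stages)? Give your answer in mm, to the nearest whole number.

initial: 0.38 × 3.45 × 30 = 39.33 mm
mid-season: 0.99 × 5.07 × 30 = 150.58 mm
late-season: 0.91 × 4.88 × 20 = 88.82 mm
Seasonal total = 278.73 mm

279 mm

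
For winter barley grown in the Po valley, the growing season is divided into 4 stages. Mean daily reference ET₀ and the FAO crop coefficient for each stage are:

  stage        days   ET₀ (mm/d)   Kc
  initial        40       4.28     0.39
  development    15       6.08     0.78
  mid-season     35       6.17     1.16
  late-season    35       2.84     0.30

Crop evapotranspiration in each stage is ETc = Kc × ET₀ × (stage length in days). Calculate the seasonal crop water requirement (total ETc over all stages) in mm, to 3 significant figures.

initial: 0.39 × 4.28 × 40 = 66.77 mm
development: 0.78 × 6.08 × 15 = 71.14 mm
mid-season: 1.16 × 6.17 × 35 = 250.50 mm
late-season: 0.30 × 2.84 × 35 = 29.82 mm
Seasonal total = 418.23 mm

418 mm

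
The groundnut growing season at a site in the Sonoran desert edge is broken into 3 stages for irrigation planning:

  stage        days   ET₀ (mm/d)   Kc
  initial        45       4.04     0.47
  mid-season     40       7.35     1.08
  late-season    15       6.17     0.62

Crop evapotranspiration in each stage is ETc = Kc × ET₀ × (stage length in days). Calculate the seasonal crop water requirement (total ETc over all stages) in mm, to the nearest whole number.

460 mm

initial: 0.47 × 4.04 × 45 = 85.45 mm
mid-season: 1.08 × 7.35 × 40 = 317.52 mm
late-season: 0.62 × 6.17 × 15 = 57.38 mm
Seasonal total = 460.35 mm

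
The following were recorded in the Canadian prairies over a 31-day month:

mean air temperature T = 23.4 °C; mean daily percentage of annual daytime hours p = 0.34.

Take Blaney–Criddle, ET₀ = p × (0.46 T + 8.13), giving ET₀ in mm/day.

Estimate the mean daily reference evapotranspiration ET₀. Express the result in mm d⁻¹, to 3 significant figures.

ET₀ = 0.34 × (0.46 × 23.4 + 8.13) = 0.34 × 18.894 = 6.4240 mm/d

6.42 mm d⁻¹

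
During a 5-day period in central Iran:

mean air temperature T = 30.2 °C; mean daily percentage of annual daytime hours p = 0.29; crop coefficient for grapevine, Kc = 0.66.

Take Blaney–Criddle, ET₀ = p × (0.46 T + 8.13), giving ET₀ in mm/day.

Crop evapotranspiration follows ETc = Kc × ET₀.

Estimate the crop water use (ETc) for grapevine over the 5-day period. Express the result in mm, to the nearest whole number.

21 mm

ET₀ = 0.29 × (0.46 × 30.2 + 8.13) = 0.29 × 22.022 = 6.3864 mm/d
ETc = Kc × ET₀ = 0.66 × 6.3864 = 4.2150 mm/d
Over 5 days: 4.2150 × 5 = 21.075 mm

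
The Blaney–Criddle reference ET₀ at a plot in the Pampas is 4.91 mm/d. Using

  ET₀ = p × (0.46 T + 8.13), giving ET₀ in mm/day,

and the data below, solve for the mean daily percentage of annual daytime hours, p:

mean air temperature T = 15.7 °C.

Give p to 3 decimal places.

p = ET₀ / (0.46 T + 8.13) = 4.91 / (0.46 × 15.7 + 8.13) = 4.91 / 15.352 = 0.3198

0.320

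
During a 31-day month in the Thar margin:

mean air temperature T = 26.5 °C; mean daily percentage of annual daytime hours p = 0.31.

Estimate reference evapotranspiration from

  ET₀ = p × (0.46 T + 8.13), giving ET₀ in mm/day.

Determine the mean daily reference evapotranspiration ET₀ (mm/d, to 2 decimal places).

ET₀ = 0.31 × (0.46 × 26.5 + 8.13) = 0.31 × 20.320 = 6.2992 mm/d

6.30 mm/d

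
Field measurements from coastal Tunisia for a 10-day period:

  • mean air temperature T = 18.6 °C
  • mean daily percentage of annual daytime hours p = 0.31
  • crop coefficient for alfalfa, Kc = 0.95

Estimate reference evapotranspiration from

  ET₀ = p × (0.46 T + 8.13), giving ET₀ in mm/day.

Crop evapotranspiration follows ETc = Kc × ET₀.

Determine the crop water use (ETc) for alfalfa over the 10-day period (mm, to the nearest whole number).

ET₀ = 0.31 × (0.46 × 18.6 + 8.13) = 0.31 × 16.686 = 5.1727 mm/d
ETc = Kc × ET₀ = 0.95 × 5.1727 = 4.9141 mm/d
Over 10 days: 4.9141 × 10 = 49.141 mm

49 mm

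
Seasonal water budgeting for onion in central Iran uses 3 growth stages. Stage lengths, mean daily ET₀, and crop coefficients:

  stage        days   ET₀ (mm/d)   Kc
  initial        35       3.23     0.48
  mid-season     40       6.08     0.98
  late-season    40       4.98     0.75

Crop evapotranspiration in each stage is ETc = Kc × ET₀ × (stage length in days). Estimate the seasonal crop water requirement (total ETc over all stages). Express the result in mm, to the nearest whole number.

initial: 0.48 × 3.23 × 35 = 54.26 mm
mid-season: 0.98 × 6.08 × 40 = 238.34 mm
late-season: 0.75 × 4.98 × 40 = 149.40 mm
Seasonal total = 442.00 mm

442 mm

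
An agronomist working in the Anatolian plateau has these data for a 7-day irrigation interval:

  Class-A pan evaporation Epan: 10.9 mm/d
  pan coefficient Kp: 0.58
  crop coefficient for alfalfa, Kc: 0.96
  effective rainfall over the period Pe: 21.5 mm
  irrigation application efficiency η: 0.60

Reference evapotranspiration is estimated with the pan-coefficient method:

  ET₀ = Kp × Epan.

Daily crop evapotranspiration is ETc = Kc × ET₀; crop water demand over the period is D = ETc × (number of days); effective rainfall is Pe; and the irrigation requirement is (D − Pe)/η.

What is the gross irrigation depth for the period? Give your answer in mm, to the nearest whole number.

ET₀ = 0.58 × 10.9 = 6.3220 mm/d
ETc = Kc × ET₀ = 0.96 × 6.3220 = 6.0691 mm/d
Crop demand D = ETc × 7 d = 6.0691 × 7 = 42.484 mm
D − Pe = 42.484 − 21.5 = 20.984 mm
Gross irrigation = 20.984 / 0.60 = 34.973 mm

35 mm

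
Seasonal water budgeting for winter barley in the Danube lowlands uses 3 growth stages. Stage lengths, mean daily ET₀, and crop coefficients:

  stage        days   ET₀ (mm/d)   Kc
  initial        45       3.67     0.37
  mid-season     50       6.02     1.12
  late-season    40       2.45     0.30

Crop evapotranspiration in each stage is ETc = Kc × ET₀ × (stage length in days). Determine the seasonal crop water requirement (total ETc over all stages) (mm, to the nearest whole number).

428 mm

initial: 0.37 × 3.67 × 45 = 61.11 mm
mid-season: 1.12 × 6.02 × 50 = 337.12 mm
late-season: 0.30 × 2.45 × 40 = 29.40 mm
Seasonal total = 427.63 mm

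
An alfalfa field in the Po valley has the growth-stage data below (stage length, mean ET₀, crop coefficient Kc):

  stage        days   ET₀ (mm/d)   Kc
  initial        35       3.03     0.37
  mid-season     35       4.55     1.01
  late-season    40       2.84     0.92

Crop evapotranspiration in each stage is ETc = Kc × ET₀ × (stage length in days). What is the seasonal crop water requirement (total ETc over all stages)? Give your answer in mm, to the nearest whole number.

305 mm

initial: 0.37 × 3.03 × 35 = 39.24 mm
mid-season: 1.01 × 4.55 × 35 = 160.84 mm
late-season: 0.92 × 2.84 × 40 = 104.51 mm
Seasonal total = 304.59 mm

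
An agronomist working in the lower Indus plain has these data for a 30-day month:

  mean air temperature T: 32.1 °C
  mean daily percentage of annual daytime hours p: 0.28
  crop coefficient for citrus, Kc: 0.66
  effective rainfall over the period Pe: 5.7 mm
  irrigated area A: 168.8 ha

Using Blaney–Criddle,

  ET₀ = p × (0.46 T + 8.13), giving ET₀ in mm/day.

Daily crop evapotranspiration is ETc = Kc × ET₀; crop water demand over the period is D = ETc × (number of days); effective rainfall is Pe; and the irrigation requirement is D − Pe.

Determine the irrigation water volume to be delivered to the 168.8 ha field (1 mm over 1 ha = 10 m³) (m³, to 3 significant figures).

205000 m³

ET₀ = 0.28 × (0.46 × 32.1 + 8.13) = 0.28 × 22.896 = 6.4109 mm/d
ETc = Kc × ET₀ = 0.66 × 6.4109 = 4.2312 mm/d
Crop demand D = ETc × 30 d = 4.2312 × 30 = 126.936 mm
D − Pe = 126.936 − 5.7 = 121.236 mm
Volume = 121.236 mm × 168.8 ha × 10 = 204646.4 m³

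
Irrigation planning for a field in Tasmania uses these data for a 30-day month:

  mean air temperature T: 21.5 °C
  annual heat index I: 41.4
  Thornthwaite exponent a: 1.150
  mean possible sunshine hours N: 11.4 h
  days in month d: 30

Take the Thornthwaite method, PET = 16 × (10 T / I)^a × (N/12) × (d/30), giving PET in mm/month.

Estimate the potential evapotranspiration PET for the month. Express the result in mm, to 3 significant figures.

101 mm

10T/I = 10 × 21.5 / 41.4 = 5.1932
(10T/I)^a = 5.1932^1.150 = 6.6489
Uncorrected PET = 16 × 6.6489 = 106.382 mm
Correction = (N/12)(d/30) = (11.4/12)(30/30) = 0.9500
PET = 106.382 × 0.9500 = 101.063 mm/month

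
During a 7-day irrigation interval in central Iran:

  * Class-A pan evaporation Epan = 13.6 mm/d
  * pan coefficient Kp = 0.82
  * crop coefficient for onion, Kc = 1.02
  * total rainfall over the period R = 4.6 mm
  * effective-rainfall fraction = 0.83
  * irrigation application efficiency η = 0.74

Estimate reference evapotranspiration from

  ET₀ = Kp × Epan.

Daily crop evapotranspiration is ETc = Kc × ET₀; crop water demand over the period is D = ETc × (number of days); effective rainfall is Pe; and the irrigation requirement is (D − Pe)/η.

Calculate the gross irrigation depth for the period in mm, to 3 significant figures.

ET₀ = 0.82 × 13.6 = 11.1520 mm/d
ETc = Kc × ET₀ = 1.02 × 11.1520 = 11.3750 mm/d
Crop demand D = ETc × 7 d = 11.3750 × 7 = 79.625 mm
Pe = 0.83 × 4.6 = 3.818 mm
D − Pe = 79.625 − 3.818 = 75.807 mm
Gross irrigation = 75.807 / 0.74 = 102.442 mm

102 mm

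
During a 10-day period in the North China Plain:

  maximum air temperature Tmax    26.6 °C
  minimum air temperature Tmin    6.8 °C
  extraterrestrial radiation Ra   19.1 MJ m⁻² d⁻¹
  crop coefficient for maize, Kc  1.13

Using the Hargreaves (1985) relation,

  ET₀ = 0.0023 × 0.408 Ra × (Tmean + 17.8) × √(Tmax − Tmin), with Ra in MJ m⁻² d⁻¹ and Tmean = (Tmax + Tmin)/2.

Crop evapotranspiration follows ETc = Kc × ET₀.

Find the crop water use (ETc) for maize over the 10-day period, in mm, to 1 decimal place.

31.1 mm

Tmean = (26.6 + 6.8)/2 = 16.70 °C
0.408 Ra = 0.408 × 19.1 = 7.7928 mm/d equivalent
ET₀ = 0.0023 × 7.7928 × (16.70 + 17.8) × √19.8 = 0.0023 × 7.7928 × 34.50 × 4.4497 = 2.7515 mm/d
ETc = Kc × ET₀ = 1.13 × 2.7515 = 3.1092 mm/d
Over 10 days: 3.1092 × 10 = 31.092 mm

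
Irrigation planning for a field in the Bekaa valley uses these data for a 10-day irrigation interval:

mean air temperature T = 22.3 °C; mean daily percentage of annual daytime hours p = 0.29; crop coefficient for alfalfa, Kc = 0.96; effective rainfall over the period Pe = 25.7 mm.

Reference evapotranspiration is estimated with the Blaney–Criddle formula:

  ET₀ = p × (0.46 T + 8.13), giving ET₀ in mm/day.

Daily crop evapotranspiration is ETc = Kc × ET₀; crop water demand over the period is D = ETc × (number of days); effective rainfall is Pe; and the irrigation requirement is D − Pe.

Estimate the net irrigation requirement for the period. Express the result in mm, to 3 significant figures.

25.5 mm

ET₀ = 0.29 × (0.46 × 22.3 + 8.13) = 0.29 × 18.388 = 5.3325 mm/d
ETc = Kc × ET₀ = 0.96 × 5.3325 = 5.1192 mm/d
Crop demand D = ETc × 10 d = 5.1192 × 10 = 51.192 mm
D − Pe = 51.192 − 25.7 = 25.492 mm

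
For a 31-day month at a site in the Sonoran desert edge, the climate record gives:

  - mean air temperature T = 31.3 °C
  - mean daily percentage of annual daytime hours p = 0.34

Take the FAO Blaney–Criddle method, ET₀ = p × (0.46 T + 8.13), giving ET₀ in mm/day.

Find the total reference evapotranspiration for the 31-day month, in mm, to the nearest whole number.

237 mm

ET₀ = 0.34 × (0.46 × 31.3 + 8.13) = 0.34 × 22.528 = 7.6595 mm/d
Monthly total = 7.6595 × 31 = 237.445 mm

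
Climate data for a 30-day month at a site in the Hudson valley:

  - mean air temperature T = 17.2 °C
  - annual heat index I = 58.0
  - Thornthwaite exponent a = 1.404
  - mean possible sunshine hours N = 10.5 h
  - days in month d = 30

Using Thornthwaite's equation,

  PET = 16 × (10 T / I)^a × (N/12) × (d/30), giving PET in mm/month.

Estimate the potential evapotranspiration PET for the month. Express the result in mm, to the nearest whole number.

64 mm

10T/I = 10 × 17.2 / 58.0 = 2.9655
(10T/I)^a = 2.9655^1.404 = 4.6007
Uncorrected PET = 16 × 4.6007 = 73.611 mm
Correction = (N/12)(d/30) = (10.5/12)(30/30) = 0.8750
PET = 73.611 × 0.8750 = 64.410 mm/month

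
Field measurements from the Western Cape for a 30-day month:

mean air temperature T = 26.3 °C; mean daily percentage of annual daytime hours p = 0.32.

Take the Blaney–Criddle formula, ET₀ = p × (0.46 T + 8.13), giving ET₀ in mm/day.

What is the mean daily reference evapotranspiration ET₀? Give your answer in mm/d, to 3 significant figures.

ET₀ = 0.32 × (0.46 × 26.3 + 8.13) = 0.32 × 20.228 = 6.4730 mm/d

6.47 mm/d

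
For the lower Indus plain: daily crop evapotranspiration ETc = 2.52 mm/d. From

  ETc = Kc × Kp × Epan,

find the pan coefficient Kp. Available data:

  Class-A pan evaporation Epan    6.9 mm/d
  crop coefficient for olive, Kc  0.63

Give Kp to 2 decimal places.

0.58

ETc = Kc × Kp × Epan  ⇒  Kp = ETc / (Kc × Epan)
Kp = 2.52 / (0.63 × 6.9) = 2.52 / 4.347 = 0.5797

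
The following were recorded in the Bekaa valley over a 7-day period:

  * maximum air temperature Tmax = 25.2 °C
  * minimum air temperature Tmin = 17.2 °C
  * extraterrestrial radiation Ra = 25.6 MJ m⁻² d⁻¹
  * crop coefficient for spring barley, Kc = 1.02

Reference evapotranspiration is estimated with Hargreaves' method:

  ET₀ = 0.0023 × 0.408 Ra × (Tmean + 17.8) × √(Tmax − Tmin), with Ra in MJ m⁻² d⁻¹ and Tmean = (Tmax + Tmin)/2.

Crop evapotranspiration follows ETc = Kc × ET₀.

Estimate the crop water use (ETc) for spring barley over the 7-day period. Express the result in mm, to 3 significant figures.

18.9 mm

Tmean = (25.2 + 17.2)/2 = 21.20 °C
0.408 Ra = 0.408 × 25.6 = 10.4448 mm/d equivalent
ET₀ = 0.0023 × 10.4448 × (21.20 + 17.8) × √8.0 = 0.0023 × 10.4448 × 39.00 × 2.8284 = 2.6499 mm/d
ETc = Kc × ET₀ = 1.02 × 2.6499 = 2.7029 mm/d
Over 7 days: 2.7029 × 7 = 18.920 mm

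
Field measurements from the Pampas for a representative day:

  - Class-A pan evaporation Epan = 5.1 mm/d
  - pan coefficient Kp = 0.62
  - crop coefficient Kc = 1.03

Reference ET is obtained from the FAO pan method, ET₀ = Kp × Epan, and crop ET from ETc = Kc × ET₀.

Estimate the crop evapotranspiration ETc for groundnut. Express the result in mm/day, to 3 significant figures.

3.26 mm/day

ET₀ = 0.62 × 5.1 = 3.1620 mm/d
ETc = Kc × ET₀ = 1.03 × 3.1620 = 3.2569 mm/d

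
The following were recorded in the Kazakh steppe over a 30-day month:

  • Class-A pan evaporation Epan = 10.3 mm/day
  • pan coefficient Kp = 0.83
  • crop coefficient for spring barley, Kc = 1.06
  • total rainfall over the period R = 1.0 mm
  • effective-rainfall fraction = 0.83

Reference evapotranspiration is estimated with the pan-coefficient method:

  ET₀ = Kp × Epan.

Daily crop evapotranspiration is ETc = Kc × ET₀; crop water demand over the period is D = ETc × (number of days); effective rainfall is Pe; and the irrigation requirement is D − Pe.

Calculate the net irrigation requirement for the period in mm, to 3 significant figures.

ET₀ = 0.83 × 10.3 = 8.5490 mm/d
ETc = Kc × ET₀ = 1.06 × 8.5490 = 9.0619 mm/d
Crop demand D = ETc × 30 d = 9.0619 × 30 = 271.857 mm
Pe = 0.83 × 1.0 = 0.830 mm
D − Pe = 271.857 − 0.830 = 271.027 mm

271 mm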